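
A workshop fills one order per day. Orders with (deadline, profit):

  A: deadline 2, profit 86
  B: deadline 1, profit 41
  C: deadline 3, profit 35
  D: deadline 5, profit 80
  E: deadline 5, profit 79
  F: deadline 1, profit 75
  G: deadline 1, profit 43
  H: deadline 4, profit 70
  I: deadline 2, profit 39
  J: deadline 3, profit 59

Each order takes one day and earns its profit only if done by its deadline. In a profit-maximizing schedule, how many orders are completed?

By profit: A(d2,86), D(d5,80), E(d5,79), F(d1,75), H(d4,70), J(d3,59), G(d1,43), B(d1,41), I(d2,39), C(d3,35)
A→slot 2; D→slot 5; E→slot 4; F→slot 1; H→slot 3; J skipped; G skipped; B skipped; I skipped; C skipped.
5 of 10 scheduled.

5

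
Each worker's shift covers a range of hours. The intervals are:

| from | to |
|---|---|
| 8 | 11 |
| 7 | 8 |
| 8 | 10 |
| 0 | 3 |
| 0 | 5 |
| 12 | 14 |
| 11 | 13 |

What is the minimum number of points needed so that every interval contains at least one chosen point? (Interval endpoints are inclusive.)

Sort by right endpoint; whenever an interval is uncovered, place a point at its right end.
Sorted: [0,3] [0,5] [7,8] [8,10] [8,11] [11,13] [12,14]
{[0,3],[0,5]} hit by 3; {[7,8],[8,10],[8,11]} hit by 8; {[11,13],[12,14]} hit by 13.
Points: 3, 8, 13 (3 total).

3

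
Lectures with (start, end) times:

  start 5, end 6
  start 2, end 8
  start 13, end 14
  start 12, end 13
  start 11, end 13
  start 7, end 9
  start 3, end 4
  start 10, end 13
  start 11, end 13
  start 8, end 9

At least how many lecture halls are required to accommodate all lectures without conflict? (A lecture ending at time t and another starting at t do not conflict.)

4

Events (time:±→running): 2:+→1 3:+→2 4:-→1 5:+→2 6:-→1 7:+→2 8:-→1 8:+→2 9:-→1 9:-→0 10:+→1 11:+→2 11:+→3 12:+→4 … peak 4.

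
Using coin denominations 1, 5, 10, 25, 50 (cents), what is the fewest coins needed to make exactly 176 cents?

5

176 = 3×50 + 1×25 + 1×1
Total coins = 3 + 1 + 1 = 5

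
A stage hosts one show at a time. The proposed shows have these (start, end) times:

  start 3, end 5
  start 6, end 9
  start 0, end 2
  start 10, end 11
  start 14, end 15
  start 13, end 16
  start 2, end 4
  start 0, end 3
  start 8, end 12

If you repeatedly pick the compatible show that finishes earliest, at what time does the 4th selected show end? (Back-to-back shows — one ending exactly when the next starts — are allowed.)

Greedy by earliest finish: after sorting by end time, pick each interval compatible with the last pick.
Sorted by end: (0,2)  (0,3)  (2,4)  (3,5)  (6,9)  (10,11)  (8,12)  (14,15)  (13,16)
take (0,2); skip (0,3); take (2,4); take (6,9); take (10,11); skip (8,12); take (14,15); skip (13,16).
Selected: (0,2) (2,4) (6,9) (10,11) (14,15)

11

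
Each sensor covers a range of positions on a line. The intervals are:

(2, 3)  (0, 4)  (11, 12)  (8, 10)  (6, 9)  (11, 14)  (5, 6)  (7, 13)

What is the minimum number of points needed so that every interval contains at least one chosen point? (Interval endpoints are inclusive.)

4

Sorted: [2,3] [0,4] [5,6] [6,9] [8,10] [11,12] [7,13] [11,14]
{[2,3],[0,4]} hit by 3; {[5,6],[6,9]} hit by 6; {[8,10]} hit by 10; {[11,12],[7,13],[11,14]} hit by 12.
Points: 3, 6, 10, 12 (4 total).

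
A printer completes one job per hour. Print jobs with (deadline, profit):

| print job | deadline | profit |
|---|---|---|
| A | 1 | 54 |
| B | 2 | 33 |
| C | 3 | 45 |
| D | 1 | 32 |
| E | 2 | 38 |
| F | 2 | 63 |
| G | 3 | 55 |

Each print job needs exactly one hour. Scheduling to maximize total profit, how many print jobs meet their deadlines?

3

Profit order: F=63 G=55 A=54 C=45 E=38 B=33 D=32
Assign: F→slot 2, G→slot 3, A→slot 1, C skipped, E skipped, B skipped, D skipped.
Slots: [1:A] [2:F] [3:G]
3 of 7 scheduled.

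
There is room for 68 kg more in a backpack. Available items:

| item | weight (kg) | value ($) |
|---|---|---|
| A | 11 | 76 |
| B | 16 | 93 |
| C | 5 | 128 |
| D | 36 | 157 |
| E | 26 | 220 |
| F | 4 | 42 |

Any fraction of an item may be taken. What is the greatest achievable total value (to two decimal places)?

585.17

Greedy by value/weight ratio, highest first.
Ratios (sorted): C 25.60, F 10.50, E 8.46, A 6.91, B 5.81, D 4.36
take C (5 @ 128); take F (4 @ 42); take E (26 @ 220); take A (11 @ 76); take B (16 @ 93); take 6/36 of D → 26.17. Capacity used 68/68.
Total value = 585.17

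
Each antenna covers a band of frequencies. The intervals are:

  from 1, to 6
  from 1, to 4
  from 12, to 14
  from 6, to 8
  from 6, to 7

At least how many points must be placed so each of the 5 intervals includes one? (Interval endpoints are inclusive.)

Sort by right endpoint; whenever an interval is uncovered, place a point at its right end.
Sorted: [1,4] [1,6] [6,7] [6,8] [12,14]
{[1,4],[1,6]} hit by 4; {[6,7],[6,8]} hit by 7; {[12,14]} hit by 14.
Points: 4, 7, 14 (3 total).

3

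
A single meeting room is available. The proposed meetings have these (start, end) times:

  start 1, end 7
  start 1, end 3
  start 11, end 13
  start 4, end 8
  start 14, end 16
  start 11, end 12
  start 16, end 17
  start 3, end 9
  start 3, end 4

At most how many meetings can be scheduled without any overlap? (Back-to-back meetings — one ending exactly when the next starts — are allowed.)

By end time: (1,3), (3,4), (1,7), (4,8), (3,9), (11,12), (11,13), (14,16), (16,17).
Pick (1,3); next start ≥ 3 → (3,4); next start ≥ 4 → (4,8); next start ≥ 8 → (11,12); next start ≥ 12 → (14,16); next start ≥ 16 → (16,17).
Selected 6 meetings.

6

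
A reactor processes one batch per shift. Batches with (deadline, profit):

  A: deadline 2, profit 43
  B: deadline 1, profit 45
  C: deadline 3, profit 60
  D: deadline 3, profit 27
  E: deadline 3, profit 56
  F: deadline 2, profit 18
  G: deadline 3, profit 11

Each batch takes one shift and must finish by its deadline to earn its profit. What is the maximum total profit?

161

Profit order: C=60 E=56 B=45 A=43 D=27 F=18 G=11
Assign: C→slot 3, E→slot 2, B→slot 1, A skipped, D skipped, F skipped, G skipped.
Slots: [1:B] [2:E] [3:C]
Profit = 45 + 56 + 60 = 161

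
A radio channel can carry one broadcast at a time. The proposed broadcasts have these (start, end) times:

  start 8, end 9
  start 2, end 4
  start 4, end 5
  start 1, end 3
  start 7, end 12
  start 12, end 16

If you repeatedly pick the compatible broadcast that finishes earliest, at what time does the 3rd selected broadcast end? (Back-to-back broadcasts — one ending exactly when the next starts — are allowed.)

Order by finish time; keep every interval that doesn't clash with the previous kept one.
By end time: (1,3), (2,4), (4,5), (8,9), (7,12), (12,16).
Pick (1,3); next start ≥ 3 → (4,5); next start ≥ 5 → (8,9); next start ≥ 9 → (12,16).
Selected: (1,3) (4,5) (8,9) (12,16)

9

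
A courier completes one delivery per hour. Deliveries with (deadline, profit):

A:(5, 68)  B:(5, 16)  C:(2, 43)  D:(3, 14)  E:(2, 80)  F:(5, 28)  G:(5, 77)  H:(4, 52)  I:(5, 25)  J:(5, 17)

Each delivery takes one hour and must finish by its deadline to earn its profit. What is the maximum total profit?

Take jobs in profit order; each goes to the latest open slot no later than its deadline.
By profit: E(d2,80), G(d5,77), A(d5,68), H(d4,52), C(d2,43), F(d5,28), I(d5,25), J(d5,17), B(d5,16), D(d3,14)
E→slot 2; G→slot 5; A→slot 4; H→slot 3; C→slot 1; F skipped; I skipped; J skipped; B skipped; D skipped.
Profit = 43 + 80 + 52 + 68 + 77 = 320

320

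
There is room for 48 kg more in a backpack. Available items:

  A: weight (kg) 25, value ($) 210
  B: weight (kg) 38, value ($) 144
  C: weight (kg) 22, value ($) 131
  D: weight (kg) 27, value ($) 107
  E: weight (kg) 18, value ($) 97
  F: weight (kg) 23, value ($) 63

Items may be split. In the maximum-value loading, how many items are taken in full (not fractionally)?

2

Greedy by value/weight ratio, highest first.
Ratios (sorted): A 8.40, C 5.95, E 5.39, D 3.96, B 3.79, F 2.74
take A (25 @ 210); take C (22 @ 131); take 1/18 of E → 5.39. Capacity used 48/48.
2 item(s) taken whole; one partial (take 1/18 of E).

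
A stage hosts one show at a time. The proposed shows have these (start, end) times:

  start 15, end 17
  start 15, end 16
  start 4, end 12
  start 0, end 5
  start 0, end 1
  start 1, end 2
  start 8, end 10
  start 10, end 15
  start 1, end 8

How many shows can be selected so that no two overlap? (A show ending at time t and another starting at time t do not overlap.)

Greedy by earliest finish: after sorting by end time, pick each interval compatible with the last pick.
Sorted by end: (0,1)  (1,2)  (0,5)  (1,8)  (8,10)  (4,12)  (10,15)  (15,16)  (15,17)
take (0,1); take (1,2); skip (0,5); take (8,10); take (10,15); take (15,16).
Selected 5 shows.

5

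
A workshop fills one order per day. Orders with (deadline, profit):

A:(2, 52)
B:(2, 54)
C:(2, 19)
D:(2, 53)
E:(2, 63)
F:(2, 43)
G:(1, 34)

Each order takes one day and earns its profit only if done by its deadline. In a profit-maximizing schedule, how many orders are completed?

2

Take jobs in profit order; each goes to the latest open slot no later than its deadline.
Profit order: E=63 B=54 D=53 A=52 F=43 G=34 C=19
Assign: E→slot 2, B→slot 1, D skipped, A skipped, F skipped, G skipped, C skipped.
Slots: [1:B] [2:E]
2 of 7 scheduled.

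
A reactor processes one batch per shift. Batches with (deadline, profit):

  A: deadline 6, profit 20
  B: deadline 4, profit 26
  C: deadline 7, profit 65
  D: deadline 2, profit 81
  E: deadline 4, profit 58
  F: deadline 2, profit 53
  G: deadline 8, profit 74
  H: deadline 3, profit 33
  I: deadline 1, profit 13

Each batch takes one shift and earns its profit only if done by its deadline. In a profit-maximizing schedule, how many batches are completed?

By profit: D(d2,81), G(d8,74), C(d7,65), E(d4,58), F(d2,53), H(d3,33), B(d4,26), A(d6,20), I(d1,13)
D→slot 2; G→slot 8; C→slot 7; E→slot 4; F→slot 1; H→slot 3; B skipped; A→slot 6; I skipped.
7 of 9 scheduled.

7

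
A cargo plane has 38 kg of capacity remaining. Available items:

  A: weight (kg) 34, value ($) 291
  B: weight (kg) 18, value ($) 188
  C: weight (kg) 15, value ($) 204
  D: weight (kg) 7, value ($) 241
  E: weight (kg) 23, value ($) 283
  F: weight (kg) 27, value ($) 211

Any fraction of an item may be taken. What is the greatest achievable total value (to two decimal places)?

Sort by value per unit weight and fill in that order.
Order: D (241/7=34.43) > C (204/15=13.60) > E (283/23=12.30) > B (188/18=10.44) > A (291/34=8.56) > F (211/27=7.81)
Fill: take D (7 @ 241) → take C (15 @ 204) → take 16/23 of E → 196.87; 38/38 used.
Total value = 641.87

641.87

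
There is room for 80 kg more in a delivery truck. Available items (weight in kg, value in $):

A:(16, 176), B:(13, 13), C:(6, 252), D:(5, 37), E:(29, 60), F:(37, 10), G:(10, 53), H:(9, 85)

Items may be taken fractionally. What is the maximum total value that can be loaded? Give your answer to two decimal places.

668.00

Order: C (252/6=42.00) > A (176/16=11.00) > H (85/9=9.44) > D (37/5=7.40) > G (53/10=5.30) > E (60/29=2.07) > B (13/13=1.00) > F (10/37=0.27)
Fill: take C (6 @ 252) → take A (16 @ 176) → take H (9 @ 85) → take D (5 @ 37) → take G (10 @ 53) → take E (29 @ 60) → take 5/13 of B → 5.00; 80/80 used.
Total value = 668.00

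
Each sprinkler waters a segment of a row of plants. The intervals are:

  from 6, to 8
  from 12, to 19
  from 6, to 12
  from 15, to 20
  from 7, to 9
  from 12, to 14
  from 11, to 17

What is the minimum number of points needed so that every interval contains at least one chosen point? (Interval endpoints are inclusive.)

Sort by right endpoint; whenever an interval is uncovered, place a point at its right end.
By right end: [6,8]  [7,9]  [6,12]  [12,14]  [11,17]  [12,19]  [15,20]
[6,8] uncovered → point at 8; [12,14] uncovered → point at 14; [15,20] uncovered → point at 20.
Points: 8, 14, 20 (3 total).

3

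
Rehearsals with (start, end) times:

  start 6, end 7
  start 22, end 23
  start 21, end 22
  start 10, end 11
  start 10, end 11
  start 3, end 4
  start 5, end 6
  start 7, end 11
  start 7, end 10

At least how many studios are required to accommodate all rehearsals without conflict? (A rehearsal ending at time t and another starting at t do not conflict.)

starts: [3, 5, 6, 7, 7, 10, 10, 21, 22]
ends:   [4, 6, 7, 10, 11, 11, 11, 22, 23]
s3→1 e4→0 s5→1 e6→0 s6→1 e7→0 s7→1 s7→2 e10→1 s10→2 s10→3  — peak 3.

3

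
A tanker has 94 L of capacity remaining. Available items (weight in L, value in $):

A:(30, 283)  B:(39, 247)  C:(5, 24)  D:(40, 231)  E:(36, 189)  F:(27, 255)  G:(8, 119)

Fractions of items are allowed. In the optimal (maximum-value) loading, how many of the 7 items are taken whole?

3

Greedy by value/weight ratio, highest first.
Order: G (119/8=14.88) > F (255/27=9.44) > A (283/30=9.43) > B (247/39=6.33) > D (231/40=5.78) > E (189/36=5.25) > C (24/5=4.80)
Fill: take G (8 @ 119) → take F (27 @ 255) → take A (30 @ 283) → take 29/39 of B → 183.67; 94/94 used.
3 item(s) taken whole; one partial (take 29/39 of B).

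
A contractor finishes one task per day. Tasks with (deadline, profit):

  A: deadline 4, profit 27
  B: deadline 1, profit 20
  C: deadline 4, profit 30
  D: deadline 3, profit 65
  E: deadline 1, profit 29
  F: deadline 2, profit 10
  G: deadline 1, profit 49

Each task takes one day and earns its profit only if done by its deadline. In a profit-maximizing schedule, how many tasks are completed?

4

Take jobs in profit order; each goes to the latest open slot no later than its deadline.
Profit order: D=65 G=49 C=30 E=29 A=27 B=20 F=10
Assign: D→slot 3, G→slot 1, C→slot 4, E skipped, A→slot 2, B skipped, F skipped.
Slots: [1:G] [2:A] [3:D] [4:C]
4 of 7 scheduled.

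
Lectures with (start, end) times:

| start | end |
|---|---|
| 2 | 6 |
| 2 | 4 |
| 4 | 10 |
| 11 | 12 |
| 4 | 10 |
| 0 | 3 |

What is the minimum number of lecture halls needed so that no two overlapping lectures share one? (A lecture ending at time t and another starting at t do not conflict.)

3

Count concurrent intervals with a sweep; the peak is the room count.
Events (time:±→running): 0:+→1 2:+→2 2:+→3 … peak 3.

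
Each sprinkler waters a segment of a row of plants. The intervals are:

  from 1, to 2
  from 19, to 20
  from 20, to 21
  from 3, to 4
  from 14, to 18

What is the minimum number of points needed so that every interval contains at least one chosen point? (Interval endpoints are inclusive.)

By right end: [1,2]  [3,4]  [14,18]  [19,20]  [20,21]
[1,2] uncovered → point at 2; [3,4] uncovered → point at 4; [14,18] uncovered → point at 18; [19,20] uncovered → point at 20.
Points: 2, 4, 18, 20 (4 total).

4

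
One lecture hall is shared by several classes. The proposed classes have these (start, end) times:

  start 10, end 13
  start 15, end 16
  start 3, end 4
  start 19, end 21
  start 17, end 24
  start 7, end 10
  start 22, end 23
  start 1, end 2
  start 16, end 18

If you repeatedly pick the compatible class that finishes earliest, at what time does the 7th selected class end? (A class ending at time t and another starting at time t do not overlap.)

Greedy by earliest finish: after sorting by end time, pick each interval compatible with the last pick.
By end time: (1,2), (3,4), (7,10), (10,13), (15,16), (16,18), (19,21), (22,23), (17,24).
Pick (1,2); next start ≥ 2 → (3,4); next start ≥ 4 → (7,10); next start ≥ 10 → (10,13); next start ≥ 13 → (15,16); next start ≥ 16 → (16,18); next start ≥ 18 → (19,21); next start ≥ 21 → (22,23).
Selected: (1,2) (3,4) (7,10) (10,13) (15,16) (16,18) (19,21) (22,23)

21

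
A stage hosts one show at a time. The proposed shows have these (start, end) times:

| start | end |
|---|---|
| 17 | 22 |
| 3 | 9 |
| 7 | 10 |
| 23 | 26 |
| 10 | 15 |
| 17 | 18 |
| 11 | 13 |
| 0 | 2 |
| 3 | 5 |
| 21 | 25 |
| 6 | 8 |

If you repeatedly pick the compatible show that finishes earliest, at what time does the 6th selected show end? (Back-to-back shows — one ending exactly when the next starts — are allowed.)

25

Order by finish time; keep every interval that doesn't clash with the previous kept one.
By end time: (0,2), (3,5), (6,8), (3,9), (7,10), (11,13), (10,15), (17,18), (17,22), (21,25), (23,26).
Pick (0,2); next start ≥ 2 → (3,5); next start ≥ 5 → (6,8); next start ≥ 8 → (11,13); next start ≥ 13 → (17,18); next start ≥ 18 → (21,25).
Selected: (0,2) (3,5) (6,8) (11,13) (17,18) (21,25)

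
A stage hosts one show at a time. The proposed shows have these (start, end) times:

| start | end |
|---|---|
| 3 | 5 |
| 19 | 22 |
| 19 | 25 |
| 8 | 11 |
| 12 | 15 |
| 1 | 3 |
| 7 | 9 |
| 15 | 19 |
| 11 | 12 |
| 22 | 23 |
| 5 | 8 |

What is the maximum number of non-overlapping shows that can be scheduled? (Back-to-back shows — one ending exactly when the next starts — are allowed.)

Sorted by end: (1,3)  (3,5)  (5,8)  (7,9)  (8,11)  (11,12)  (12,15)  (15,19)  (19,22)  (22,23)  (19,25)
take (1,3); take (3,5); take (5,8); take (8,11); take (11,12); take (12,15); take (15,19); take (19,22); take (22,23); skip (19,25).
Selected 9 shows.

9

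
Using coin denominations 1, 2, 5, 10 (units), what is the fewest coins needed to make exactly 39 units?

39 = 3×10 + 1×5 + 2×2
Total coins = 3 + 1 + 2 = 6

6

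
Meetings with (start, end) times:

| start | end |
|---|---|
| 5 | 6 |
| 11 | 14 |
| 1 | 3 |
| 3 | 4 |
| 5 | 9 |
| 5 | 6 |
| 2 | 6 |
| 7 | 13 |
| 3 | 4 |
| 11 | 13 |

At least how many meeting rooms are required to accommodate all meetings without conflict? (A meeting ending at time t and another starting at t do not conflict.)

4

Count concurrent intervals with a sweep; the peak is the room count.
starts: [1, 2, 3, 3, 5, 5, 5, 7, 11, 11]
ends:   [3, 4, 4, 6, 6, 6, 9, 13, 13, 14]
s1→1 s2→2 e3→1 s3→2 s3→3 e4→2 e4→1 s5→2 s5→3 s5→4  — peak 4.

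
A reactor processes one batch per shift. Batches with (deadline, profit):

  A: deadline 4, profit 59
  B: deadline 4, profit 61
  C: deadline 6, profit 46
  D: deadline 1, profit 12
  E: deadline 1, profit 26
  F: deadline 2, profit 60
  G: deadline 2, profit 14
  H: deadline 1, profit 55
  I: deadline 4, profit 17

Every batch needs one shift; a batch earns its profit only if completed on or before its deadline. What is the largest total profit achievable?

Sort by profit descending; place each in the latest free slot ≤ its deadline.
Profit order: B=61 F=60 A=59 H=55 C=46 E=26 I=17 G=14 D=12
Assign: B→slot 4, F→slot 2, A→slot 3, H→slot 1, C→slot 6, E skipped, I skipped, G skipped, D skipped.
Slots: [1:H] [2:F] [3:A] [4:B] [6:C]
Profit = 55 + 60 + 59 + 61 + 46 = 281

281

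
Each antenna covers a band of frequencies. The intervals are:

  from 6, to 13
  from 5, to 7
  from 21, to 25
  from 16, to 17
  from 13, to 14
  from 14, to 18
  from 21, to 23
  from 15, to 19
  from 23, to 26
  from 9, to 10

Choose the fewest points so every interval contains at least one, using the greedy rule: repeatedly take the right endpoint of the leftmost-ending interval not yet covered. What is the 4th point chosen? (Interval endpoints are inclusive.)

17

Process intervals by earliest right end; each time one isn't hit yet, stab at its right endpoint.
Sorted: [5,7] [9,10] [6,13] [13,14] [16,17] [14,18] [15,19] [21,23] [21,25] [23,26]
{[5,7]} hit by 7; {[9,10],[6,13]} hit by 10; {[13,14]} hit by 14; {[16,17],[14,18],[15,19]} hit by 17; {[21,23],[21,25],[23,26]} hit by 23.
Points: 7, 10, 14, 17, 23 (5 total).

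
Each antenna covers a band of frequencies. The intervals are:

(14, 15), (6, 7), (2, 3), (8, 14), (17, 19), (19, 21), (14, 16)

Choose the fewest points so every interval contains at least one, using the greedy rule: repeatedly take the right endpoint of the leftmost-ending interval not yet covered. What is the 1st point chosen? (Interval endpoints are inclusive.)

3

By right end: [2,3]  [6,7]  [8,14]  [14,15]  [14,16]  [17,19]  [19,21]
[2,3] uncovered → point at 3; [6,7] uncovered → point at 7; [8,14] uncovered → point at 14; [17,19] uncovered → point at 19.
Points: 3, 7, 14, 19 (4 total).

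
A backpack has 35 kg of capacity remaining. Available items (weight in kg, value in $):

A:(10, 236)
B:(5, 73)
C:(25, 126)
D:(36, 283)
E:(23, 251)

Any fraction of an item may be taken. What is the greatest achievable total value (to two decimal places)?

527.26

Ratios (sorted): A 23.60, B 14.60, E 10.91, D 7.86, C 5.04
take A (10 @ 236); take B (5 @ 73); take 20/23 of E → 218.26. Capacity used 35/35.
Total value = 527.26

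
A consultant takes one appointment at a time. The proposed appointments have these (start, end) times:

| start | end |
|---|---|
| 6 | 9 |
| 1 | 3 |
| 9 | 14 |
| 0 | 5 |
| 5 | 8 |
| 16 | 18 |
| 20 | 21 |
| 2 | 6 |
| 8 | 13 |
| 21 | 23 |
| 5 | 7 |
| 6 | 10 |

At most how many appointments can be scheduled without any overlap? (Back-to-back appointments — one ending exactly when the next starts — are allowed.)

Greedy by earliest finish: after sorting by end time, pick each interval compatible with the last pick.
Sorted by end: (1,3)  (0,5)  (2,6)  (5,7)  (5,8)  (6,9)  (6,10)  (8,13)  (9,14)  (16,18)  (20,21)  (21,23)
take (1,3); take (5,7); take (8,13); take (16,18); take (20,21); take (21,23).
Selected 6 appointments.

6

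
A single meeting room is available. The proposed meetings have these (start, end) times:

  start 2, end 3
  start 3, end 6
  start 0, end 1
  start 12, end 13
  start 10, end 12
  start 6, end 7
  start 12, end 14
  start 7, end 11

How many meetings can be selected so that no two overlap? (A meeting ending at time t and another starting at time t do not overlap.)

6

By end time: (0,1), (2,3), (3,6), (6,7), (7,11), (10,12), (12,13), (12,14).
Pick (0,1); next start ≥ 1 → (2,3); next start ≥ 3 → (3,6); next start ≥ 6 → (6,7); next start ≥ 7 → (7,11); next start ≥ 11 → (12,13).
Selected 6 meetings.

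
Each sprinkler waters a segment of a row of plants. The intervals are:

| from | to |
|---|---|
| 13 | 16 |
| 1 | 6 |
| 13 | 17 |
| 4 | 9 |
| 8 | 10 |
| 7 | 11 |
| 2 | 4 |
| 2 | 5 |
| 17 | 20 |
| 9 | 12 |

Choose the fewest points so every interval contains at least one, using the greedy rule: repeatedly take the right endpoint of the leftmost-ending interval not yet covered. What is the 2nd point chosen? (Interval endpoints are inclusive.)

Process intervals by earliest right end; each time one isn't hit yet, stab at its right endpoint.
Sorted: [2,4] [2,5] [1,6] [4,9] [8,10] [7,11] [9,12] [13,16] [13,17] [17,20]
{[2,4],[2,5],[1,6],[4,9]} hit by 4; {[8,10],[7,11],[9,12]} hit by 10; {[13,16],[13,17]} hit by 16; {[17,20]} hit by 20.
Points: 4, 10, 16, 20 (4 total).

10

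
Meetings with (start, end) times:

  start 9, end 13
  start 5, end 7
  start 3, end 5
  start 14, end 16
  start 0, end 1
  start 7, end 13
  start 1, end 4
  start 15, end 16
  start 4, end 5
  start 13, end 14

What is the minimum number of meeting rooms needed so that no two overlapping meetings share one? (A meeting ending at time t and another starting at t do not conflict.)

The answer is the maximum number of intervals overlapping at any instant.
Events (time:±→running): 0:+→1 1:-→0 1:+→1 3:+→2 … peak 2.

2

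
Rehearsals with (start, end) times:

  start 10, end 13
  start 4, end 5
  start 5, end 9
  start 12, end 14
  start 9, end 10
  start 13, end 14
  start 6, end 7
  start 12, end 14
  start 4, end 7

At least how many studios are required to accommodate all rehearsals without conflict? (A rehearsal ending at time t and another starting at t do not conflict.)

Events (time:±→running): 4:+→1 4:+→2 5:-→1 5:+→2 6:+→3 … peak 3.

3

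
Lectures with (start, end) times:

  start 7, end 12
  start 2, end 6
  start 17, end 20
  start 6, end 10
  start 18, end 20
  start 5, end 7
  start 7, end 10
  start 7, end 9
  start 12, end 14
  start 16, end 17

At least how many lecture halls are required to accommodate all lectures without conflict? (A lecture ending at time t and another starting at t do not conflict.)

starts: [2, 5, 6, 7, 7, 7, 12, 16, 17, 18]
ends:   [6, 7, 9, 10, 10, 12, 14, 17, 20, 20]
s2→1 s5→2 e6→1 s6→2 e7→1 s7→2 s7→3 s7→4  — peak 4.

4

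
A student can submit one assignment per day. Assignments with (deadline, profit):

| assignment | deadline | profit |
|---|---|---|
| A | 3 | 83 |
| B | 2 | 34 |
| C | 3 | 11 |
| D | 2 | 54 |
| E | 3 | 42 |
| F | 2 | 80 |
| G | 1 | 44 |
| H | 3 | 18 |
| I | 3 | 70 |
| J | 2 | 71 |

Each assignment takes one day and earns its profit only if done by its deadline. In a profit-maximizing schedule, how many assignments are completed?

Profit order: A=83 F=80 J=71 I=70 D=54 G=44 E=42 B=34 H=18 C=11
Assign: A→slot 3, F→slot 2, J→slot 1, I skipped, D skipped, G skipped, E skipped, B skipped, H skipped, C skipped.
Slots: [1:J] [2:F] [3:A]
3 of 10 scheduled.

3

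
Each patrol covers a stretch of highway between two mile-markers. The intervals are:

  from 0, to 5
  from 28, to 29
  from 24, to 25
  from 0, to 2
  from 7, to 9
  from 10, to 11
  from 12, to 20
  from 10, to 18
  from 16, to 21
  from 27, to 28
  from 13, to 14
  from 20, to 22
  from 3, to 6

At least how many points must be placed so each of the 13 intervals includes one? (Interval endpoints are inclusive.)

By right end: [0,2]  [0,5]  [3,6]  [7,9]  [10,11]  [13,14]  [10,18]  [12,20]  [16,21]  [20,22]  [24,25]  [27,28]  [28,29]
[0,2] uncovered → point at 2; [3,6] uncovered → point at 6; [7,9] uncovered → point at 9; [10,11] uncovered → point at 11; [13,14] uncovered → point at 14; [16,21] uncovered → point at 21; [24,25] uncovered → point at 25; [27,28] uncovered → point at 28.
Points: 2, 6, 9, 11, 14, 21, 25, 28 (8 total).

8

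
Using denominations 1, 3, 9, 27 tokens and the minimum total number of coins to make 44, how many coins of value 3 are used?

2

Use the largest denomination that fits, subtract, and repeat.
44 = 1×27 + 1×9 + 2×3 + 2×1
Count of 3: 2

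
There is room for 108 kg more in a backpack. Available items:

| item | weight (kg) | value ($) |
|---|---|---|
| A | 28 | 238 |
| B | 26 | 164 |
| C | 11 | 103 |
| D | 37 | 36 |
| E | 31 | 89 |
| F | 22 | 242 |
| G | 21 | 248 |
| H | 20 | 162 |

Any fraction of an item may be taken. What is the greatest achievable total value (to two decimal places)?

1030.85

Sort by value per unit weight and fill in that order.
Order: G (248/21=11.81) > F (242/22=11.00) > C (103/11=9.36) > A (238/28=8.50) > H (162/20=8.10) > B (164/26=6.31) > E (89/31=2.87) > D (36/37=0.97)
Fill: take G (21 @ 248) → take F (22 @ 242) → take C (11 @ 103) → take A (28 @ 238) → take H (20 @ 162) → take 6/26 of B → 37.85; 108/108 used.
Total value = 1030.85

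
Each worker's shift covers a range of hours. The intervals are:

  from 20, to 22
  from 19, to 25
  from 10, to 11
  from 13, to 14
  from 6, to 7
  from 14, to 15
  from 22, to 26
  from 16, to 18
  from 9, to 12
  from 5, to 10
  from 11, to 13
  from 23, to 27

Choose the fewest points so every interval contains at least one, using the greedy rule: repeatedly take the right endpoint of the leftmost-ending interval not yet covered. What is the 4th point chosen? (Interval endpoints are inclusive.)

Sorted: [6,7] [5,10] [10,11] [9,12] [11,13] [13,14] [14,15] [16,18] [20,22] [19,25] [22,26] [23,27]
{[6,7],[5,10]} hit by 7; {[10,11],[9,12],[11,13]} hit by 11; {[13,14],[14,15]} hit by 14; {[16,18]} hit by 18; {[20,22],[19,25],[22,26]} hit by 22; {[23,27]} hit by 27.
Points: 7, 11, 14, 18, 22, 27 (6 total).

18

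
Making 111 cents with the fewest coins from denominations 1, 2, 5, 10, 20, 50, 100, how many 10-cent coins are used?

Use the largest denomination that fits, subtract, and repeat.
111 − 1×100→11 − 1×10→1 − 1×1→0
Count of 10: 1

1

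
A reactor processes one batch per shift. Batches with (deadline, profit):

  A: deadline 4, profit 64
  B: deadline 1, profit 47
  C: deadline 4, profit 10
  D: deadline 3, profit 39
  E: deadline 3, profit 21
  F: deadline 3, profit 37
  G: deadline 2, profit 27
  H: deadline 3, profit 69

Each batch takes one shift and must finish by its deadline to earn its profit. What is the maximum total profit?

By profit: H(d3,69), A(d4,64), B(d1,47), D(d3,39), F(d3,37), G(d2,27), E(d3,21), C(d4,10)
H→slot 3; A→slot 4; B→slot 1; D→slot 2; F skipped; G skipped; E skipped; C skipped.
Profit = 47 + 39 + 69 + 64 = 219

219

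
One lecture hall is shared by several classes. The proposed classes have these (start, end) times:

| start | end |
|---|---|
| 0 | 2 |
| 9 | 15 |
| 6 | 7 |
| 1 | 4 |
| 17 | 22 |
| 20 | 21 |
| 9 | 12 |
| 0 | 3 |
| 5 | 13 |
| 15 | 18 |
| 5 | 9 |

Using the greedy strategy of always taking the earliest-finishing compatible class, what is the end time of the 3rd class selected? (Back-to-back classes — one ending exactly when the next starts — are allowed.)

Order by finish time; keep every interval that doesn't clash with the previous kept one.
Sorted by end: (0,2)  (0,3)  (1,4)  (6,7)  (5,9)  (9,12)  (5,13)  (9,15)  (15,18)  (20,21)  (17,22)
take (0,2); take (6,7); take (9,12); skip (5,13); skip (9,15); take (15,18); take (20,21); skip (17,22).
Selected: (0,2) (6,7) (9,12) (15,18) (20,21)

12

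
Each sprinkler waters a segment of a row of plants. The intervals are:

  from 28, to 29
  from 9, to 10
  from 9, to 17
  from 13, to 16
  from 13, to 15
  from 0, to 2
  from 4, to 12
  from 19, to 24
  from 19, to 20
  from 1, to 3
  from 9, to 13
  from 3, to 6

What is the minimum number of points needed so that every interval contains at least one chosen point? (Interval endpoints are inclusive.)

6

Sorted: [0,2] [1,3] [3,6] [9,10] [4,12] [9,13] [13,15] [13,16] [9,17] [19,20] [19,24] [28,29]
{[0,2],[1,3]} hit by 2; {[3,6]} hit by 6; {[9,10],[4,12],[9,13]} hit by 10; {[13,15],[13,16],[9,17]} hit by 15; {[19,20],[19,24]} hit by 20; {[28,29]} hit by 29.
Points: 2, 6, 10, 15, 20, 29 (6 total).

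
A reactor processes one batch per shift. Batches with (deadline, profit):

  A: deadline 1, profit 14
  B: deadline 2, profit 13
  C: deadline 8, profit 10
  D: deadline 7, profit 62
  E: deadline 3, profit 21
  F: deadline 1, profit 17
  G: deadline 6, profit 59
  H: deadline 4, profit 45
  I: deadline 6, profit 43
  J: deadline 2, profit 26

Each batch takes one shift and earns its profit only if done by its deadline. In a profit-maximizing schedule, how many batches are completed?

Sort by profit descending; place each in the latest free slot ≤ its deadline.
By profit: D(d7,62), G(d6,59), H(d4,45), I(d6,43), J(d2,26), E(d3,21), F(d1,17), A(d1,14), B(d2,13), C(d8,10)
D→slot 7; G→slot 6; H→slot 4; I→slot 5; J→slot 2; E→slot 3; F→slot 1; A skipped; B skipped; C→slot 8.
8 of 10 scheduled.

8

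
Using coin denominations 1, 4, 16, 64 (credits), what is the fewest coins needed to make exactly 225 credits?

6

Use the largest denomination that fits, subtract, and repeat.
225 − 3×64→33 − 2×16→1 − 1×1→0
Total coins = 3 + 2 + 1 = 6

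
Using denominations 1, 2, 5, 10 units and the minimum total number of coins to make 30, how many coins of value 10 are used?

Use the largest denomination that fits, subtract, and repeat.
30 = 3×10
Count of 10: 3

3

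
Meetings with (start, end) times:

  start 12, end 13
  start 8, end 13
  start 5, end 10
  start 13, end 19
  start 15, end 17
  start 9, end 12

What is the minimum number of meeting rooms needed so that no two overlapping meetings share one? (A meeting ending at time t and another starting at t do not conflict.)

3

The answer is the maximum number of intervals overlapping at any instant.
Events (time:±→running): 5:+→1 8:+→2 9:+→3 … peak 3.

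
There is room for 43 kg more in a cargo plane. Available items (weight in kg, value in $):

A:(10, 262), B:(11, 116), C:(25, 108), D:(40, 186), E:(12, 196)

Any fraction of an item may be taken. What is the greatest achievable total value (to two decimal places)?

620.50

Ratios (sorted): A 26.20, E 16.33, B 10.55, D 4.65, C 4.32
take A (10 @ 262); take E (12 @ 196); take B (11 @ 116); take 10/40 of D → 46.50. Capacity used 43/43.
Total value = 620.50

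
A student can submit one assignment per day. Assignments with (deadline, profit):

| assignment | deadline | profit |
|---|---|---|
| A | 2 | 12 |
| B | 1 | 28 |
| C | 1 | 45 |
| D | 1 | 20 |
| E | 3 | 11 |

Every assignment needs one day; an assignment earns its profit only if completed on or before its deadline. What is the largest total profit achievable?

Sort by profit descending; place each in the latest free slot ≤ its deadline.
By profit: C(d1,45), B(d1,28), D(d1,20), A(d2,12), E(d3,11)
C→slot 1; B skipped; D skipped; A→slot 2; E→slot 3.
Profit = 45 + 12 + 11 = 68

68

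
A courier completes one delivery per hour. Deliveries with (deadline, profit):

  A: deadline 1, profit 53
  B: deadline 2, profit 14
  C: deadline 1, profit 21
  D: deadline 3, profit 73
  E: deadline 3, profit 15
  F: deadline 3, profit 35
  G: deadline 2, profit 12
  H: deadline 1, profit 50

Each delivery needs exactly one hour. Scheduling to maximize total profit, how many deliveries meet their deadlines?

3

By profit: D(d3,73), A(d1,53), H(d1,50), F(d3,35), C(d1,21), E(d3,15), B(d2,14), G(d2,12)
D→slot 3; A→slot 1; H skipped; F→slot 2; C skipped; E skipped; B skipped; G skipped.
3 of 8 scheduled.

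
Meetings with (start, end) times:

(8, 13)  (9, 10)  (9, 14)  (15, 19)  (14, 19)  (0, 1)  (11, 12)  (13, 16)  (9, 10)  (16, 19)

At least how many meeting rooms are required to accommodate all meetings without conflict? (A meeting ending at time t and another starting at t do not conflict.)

Events (time:±→running): 0:+→1 1:-→0 8:+→1 9:+→2 9:+→3 9:+→4 … peak 4.

4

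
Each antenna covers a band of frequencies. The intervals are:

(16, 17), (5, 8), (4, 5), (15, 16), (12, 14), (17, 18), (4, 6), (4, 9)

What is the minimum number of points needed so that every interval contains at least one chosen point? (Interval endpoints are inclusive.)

4

By right end: [4,5]  [4,6]  [5,8]  [4,9]  [12,14]  [15,16]  [16,17]  [17,18]
[4,5] uncovered → point at 5; [12,14] uncovered → point at 14; [15,16] uncovered → point at 16; [17,18] uncovered → point at 18.
Points: 5, 14, 16, 18 (4 total).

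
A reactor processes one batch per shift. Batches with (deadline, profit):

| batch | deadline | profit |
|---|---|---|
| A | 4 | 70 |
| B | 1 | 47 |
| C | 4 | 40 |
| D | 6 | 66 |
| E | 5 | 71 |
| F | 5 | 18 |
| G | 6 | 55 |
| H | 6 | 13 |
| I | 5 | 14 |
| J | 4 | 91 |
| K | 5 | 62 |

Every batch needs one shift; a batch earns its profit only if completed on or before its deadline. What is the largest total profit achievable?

By profit: J(d4,91), E(d5,71), A(d4,70), D(d6,66), K(d5,62), G(d6,55), B(d1,47), C(d4,40), F(d5,18), I(d5,14), H(d6,13)
J→slot 4; E→slot 5; A→slot 3; D→slot 6; K→slot 2; G→slot 1; B skipped; C skipped; F skipped; I skipped; H skipped.
Profit = 55 + 62 + 70 + 91 + 71 + 66 = 415

415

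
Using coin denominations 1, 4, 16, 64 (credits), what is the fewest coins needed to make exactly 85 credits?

85 − 1×64→21 − 1×16→5 − 1×4→1 − 1×1→0
Total coins = 1 + 1 + 1 + 1 = 4

4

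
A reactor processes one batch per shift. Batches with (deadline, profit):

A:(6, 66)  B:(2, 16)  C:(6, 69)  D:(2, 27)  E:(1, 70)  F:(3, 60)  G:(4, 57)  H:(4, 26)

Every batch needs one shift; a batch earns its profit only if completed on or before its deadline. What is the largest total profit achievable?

349

Sort by profit descending; place each in the latest free slot ≤ its deadline.
Profit order: E=70 C=69 A=66 F=60 G=57 D=27 H=26 B=16
Assign: E→slot 1, C→slot 6, A→slot 5, F→slot 3, G→slot 4, D→slot 2, H skipped, B skipped.
Slots: [1:E] [2:D] [3:F] [4:G] [5:A] [6:C]
Profit = 70 + 27 + 60 + 57 + 66 + 69 = 349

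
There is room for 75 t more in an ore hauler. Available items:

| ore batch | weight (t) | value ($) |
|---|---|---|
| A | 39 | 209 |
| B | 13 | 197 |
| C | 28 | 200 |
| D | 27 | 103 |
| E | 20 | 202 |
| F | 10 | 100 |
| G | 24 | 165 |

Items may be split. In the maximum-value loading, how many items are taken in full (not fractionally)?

Ratios (sorted): B 15.15, E 10.10, F 10.00, C 7.14, G 6.88, A 5.36, D 3.81
take B (13 @ 197); take E (20 @ 202); take F (10 @ 100); take C (28 @ 200); take 4/24 of G → 27.50. Capacity used 75/75.
4 item(s) taken whole; one partial (take 4/24 of G).

4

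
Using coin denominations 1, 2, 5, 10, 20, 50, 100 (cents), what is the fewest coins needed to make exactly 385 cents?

385 = 3×100 + 1×50 + 1×20 + 1×10 + 1×5
Total coins = 3 + 1 + 1 + 1 + 1 = 7

7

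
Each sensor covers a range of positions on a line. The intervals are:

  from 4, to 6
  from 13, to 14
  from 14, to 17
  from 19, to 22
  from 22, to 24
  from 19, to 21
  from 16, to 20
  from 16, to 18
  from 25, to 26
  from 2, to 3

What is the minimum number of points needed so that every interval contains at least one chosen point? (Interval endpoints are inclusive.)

Sort by right endpoint; whenever an interval is uncovered, place a point at its right end.
By right end: [2,3]  [4,6]  [13,14]  [14,17]  [16,18]  [16,20]  [19,21]  [19,22]  [22,24]  [25,26]
[2,3] uncovered → point at 3; [4,6] uncovered → point at 6; [13,14] uncovered → point at 14; [16,18] uncovered → point at 18; [19,21] uncovered → point at 21; [22,24] uncovered → point at 24; [25,26] uncovered → point at 26.
Points: 3, 6, 14, 18, 21, 24, 26 (7 total).

7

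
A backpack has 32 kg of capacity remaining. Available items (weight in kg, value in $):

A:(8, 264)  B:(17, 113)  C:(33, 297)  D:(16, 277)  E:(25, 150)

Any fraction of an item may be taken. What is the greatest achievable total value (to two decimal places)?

613.00

Ratios (sorted): A 33.00, D 17.31, C 9.00, B 6.65, E 6.00
take A (8 @ 264); take D (16 @ 277); take 8/33 of C → 72.00. Capacity used 32/32.
Total value = 613.00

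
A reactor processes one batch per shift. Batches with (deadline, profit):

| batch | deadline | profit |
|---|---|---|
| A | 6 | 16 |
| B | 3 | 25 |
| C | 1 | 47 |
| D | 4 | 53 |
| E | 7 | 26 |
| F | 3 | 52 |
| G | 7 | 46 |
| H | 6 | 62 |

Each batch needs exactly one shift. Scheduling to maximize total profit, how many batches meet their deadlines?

7

By profit: H(d6,62), D(d4,53), F(d3,52), C(d1,47), G(d7,46), E(d7,26), B(d3,25), A(d6,16)
H→slot 6; D→slot 4; F→slot 3; C→slot 1; G→slot 7; E→slot 5; B→slot 2; A skipped.
7 of 8 scheduled.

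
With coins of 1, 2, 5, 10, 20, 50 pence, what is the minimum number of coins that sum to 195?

6

195 − 3×50→45 − 2×20→5 − 1×5→0
Total coins = 3 + 2 + 1 = 6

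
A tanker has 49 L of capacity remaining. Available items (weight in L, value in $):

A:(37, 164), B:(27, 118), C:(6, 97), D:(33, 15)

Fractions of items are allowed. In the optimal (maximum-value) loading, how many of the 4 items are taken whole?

2

Greedy by value/weight ratio, highest first.
Ratios (sorted): C 16.17, A 4.43, B 4.37, D 0.45
take C (6 @ 97); take A (37 @ 164); take 6/27 of B → 26.22. Capacity used 49/49.
2 item(s) taken whole; one partial (take 6/27 of B).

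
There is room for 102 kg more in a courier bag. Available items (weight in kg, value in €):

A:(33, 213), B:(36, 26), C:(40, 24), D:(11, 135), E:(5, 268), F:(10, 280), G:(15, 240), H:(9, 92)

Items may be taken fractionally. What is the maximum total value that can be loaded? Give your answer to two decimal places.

1241.72

Greedy by value/weight ratio, highest first.
Ratios (sorted): E 53.60, F 28.00, G 16.00, D 12.27, H 10.22, A 6.45, B 0.72, C 0.60
take E (5 @ 268); take F (10 @ 280); take G (15 @ 240); take D (11 @ 135); take H (9 @ 92); take A (33 @ 213); take 19/36 of B → 13.72. Capacity used 102/102.
Total value = 1241.72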